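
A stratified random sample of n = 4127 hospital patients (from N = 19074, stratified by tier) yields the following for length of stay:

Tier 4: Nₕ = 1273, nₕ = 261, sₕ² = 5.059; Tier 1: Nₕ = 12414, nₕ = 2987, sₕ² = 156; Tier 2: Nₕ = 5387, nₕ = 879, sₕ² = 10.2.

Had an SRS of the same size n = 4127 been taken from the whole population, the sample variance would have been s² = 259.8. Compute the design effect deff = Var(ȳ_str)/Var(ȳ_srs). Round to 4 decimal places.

0.3576

Var(ȳ_str) = Σ Wₕ²(1−fₕ)sₕ²/nₕ with Wₕ = Nₕ/19074:
  Tier 4: (1273/19074)²·(1−261/1273)·5.059/261 = 6.8635615 × 10^-5
  Tier 1: (12414/19074)²·(1−2987/12414)·156/2987 = 0.016799295
  Tier 2: (5387/19074)²·(1−879/5387)·10.2/879 = 7.7456635 × 10^-4
  → Var(ȳ_str) = 0.017642497.
Var(ȳ_srs) = (1 − 4127/19074)·259.8/4127 = 0.049330661.
deff = 0.017642497 / 0.049330661 = 0.3576.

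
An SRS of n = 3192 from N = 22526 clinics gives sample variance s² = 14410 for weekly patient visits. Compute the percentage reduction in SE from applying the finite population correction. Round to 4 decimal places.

7.3557

f = n/N = 3192/22526 = 0.14170292.
SE_no-fpc = √(s²/n) = 2.1247143; SE_fpc = √((1−f)s²/n) = 1.9684272.
Ratio = √(1−f) = 0.92644324. Reduction = 100·(1 − 0.92644324) = 7.3557%.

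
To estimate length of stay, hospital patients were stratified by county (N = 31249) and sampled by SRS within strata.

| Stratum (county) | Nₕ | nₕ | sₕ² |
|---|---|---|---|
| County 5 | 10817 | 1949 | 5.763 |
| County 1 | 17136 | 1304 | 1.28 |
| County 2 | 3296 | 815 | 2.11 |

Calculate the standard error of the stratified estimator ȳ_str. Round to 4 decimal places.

Var(ȳ_str) = Σₕ Wₕ²(1 − fₕ)sₕ²/nₕ with Wₕ = Nₕ/N, N = 31249.
County 5: Wₕ = 0.34615508; term = 0.34615508²·(1 − 0.18017935)·5.763/1949 = 2.9046717 × 10^-4.
County 1: Wₕ = 0.54836955; term = 0.54836955²·(1 − 0.07609711)·1.28/1304 = 2.727127 × 10^-4.
County 2: Wₕ = 0.10547538; term = 0.10547538²·(1 − 0.24726942)·2.11/815 = 2.1680364 × 10^-5.
Sum = 5.8486023 × 10^-4.
SE = √(5.8486023 × 10^-4) = 0.0242.

0.0242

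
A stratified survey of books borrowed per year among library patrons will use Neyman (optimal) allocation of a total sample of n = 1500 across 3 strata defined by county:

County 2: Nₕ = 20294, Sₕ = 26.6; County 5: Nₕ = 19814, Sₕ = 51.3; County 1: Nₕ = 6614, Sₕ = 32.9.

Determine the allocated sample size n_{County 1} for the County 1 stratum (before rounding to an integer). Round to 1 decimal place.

Neyman allocation: nₕ = n·NₕSₕ / Σⱼ NⱼSⱼ.
Σ NⱼSⱼ = 20294·26.6 + 19814·51.3 + 6614·32.9 = 1.7738792 × 10^6.
n_{County 1} = 1500·6614·32.9 / (1.7738792 × 10^6) = 184.0.

184.0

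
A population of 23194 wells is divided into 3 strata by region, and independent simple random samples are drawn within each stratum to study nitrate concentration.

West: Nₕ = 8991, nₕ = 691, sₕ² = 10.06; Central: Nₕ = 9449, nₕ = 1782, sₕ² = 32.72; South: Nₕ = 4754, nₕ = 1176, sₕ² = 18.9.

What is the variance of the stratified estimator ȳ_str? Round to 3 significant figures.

0.00500

Var(ȳ_str) = Σₕ Wₕ²(1 − fₕ)sₕ²/nₕ with Wₕ = Nₕ/N, N = 23194.
West: Wₕ = 0.38764336; term = 0.38764336²·(1 − 0.07685463)·10.06/691 = 0.0020195505.
Central: Wₕ = 0.40738984; term = 0.40738984²·(1 − 0.18859139)·32.72/1782 = 0.0024726668.
South: Wₕ = 0.20496680; term = 0.20496680²·(1 − 0.24737064)·18.9/1176 = 5.0816259 × 10^-4.
Sum = 0.0050003799.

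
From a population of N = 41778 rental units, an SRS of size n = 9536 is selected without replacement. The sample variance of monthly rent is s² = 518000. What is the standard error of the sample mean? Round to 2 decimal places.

Under SRS without replacement, Var(ȳ) = (1 − f)·s²/n with f = n/N = 9536/41778 = 0.22825411.
Var(ȳ) = (1 − 0.22825411)·518000/9536 = 0.77174589·54.32047 = 41.9216.
SE(ȳ) = √(41.9216) = 6.47.

6.47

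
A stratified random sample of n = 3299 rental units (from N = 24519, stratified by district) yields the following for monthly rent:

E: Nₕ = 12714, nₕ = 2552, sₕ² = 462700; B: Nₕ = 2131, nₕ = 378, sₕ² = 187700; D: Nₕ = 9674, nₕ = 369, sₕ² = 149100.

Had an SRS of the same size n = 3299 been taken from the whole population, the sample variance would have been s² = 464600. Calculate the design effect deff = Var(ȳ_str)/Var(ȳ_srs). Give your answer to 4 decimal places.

0.8414

Var(ȳ_str) = Σ Wₕ²(1−fₕ)sₕ²/nₕ with Wₕ = Nₕ/24519:
  E: (12714/24519)²·(1−2552/12714)·462700/2552 = 38.965004
  B: (2131/24519)²·(1−378/2131)·187700/378 = 3.0855482
  D: (9674/24519)²·(1−369/9674)·149100/369 = 60.501791
  → Var(ȳ_str) = 102.55234.
Var(ȳ_srs) = (1 − 3299/24519)·464600/3299 = 121.88198.
deff = 102.55234 / 121.88198 = 0.8414.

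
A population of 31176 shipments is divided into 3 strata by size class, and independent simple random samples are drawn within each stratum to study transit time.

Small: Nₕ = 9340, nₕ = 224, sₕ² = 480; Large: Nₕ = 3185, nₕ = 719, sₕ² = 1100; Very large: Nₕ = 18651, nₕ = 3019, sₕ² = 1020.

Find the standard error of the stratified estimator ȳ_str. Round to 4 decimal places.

Var(ȳ_str) = Σₕ Wₕ²(1 − fₕ)sₕ²/nₕ with Wₕ = Nₕ/N, N = 31176.
Small: Wₕ = 0.29958943; term = 0.29958943²·(1 − 0.02398287)·480/224 = 0.18771701.
Large: Wₕ = 0.10216192; term = 0.10216192²·(1 − 0.22574568)·1100/719 = 0.012363047.
Very large: Wₕ = 0.59824865; term = 0.59824865²·(1 − 0.16186800)·1020/3019 = 0.10134748.
Sum = 0.30142754.
SE = √(0.30142754) = 0.5490.

0.5490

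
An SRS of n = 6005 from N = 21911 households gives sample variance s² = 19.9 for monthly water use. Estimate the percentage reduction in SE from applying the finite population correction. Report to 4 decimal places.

f = n/N = 6005/21911 = 0.27406326.
SE_no-fpc = √(s²/n) = 0.057566527; SE_fpc = √((1−f)s²/n) = 0.049047788.
Ratio = √(1−f) = 0.85201922. Reduction = 100·(1 − 0.85201922) = 14.7981%.

14.7981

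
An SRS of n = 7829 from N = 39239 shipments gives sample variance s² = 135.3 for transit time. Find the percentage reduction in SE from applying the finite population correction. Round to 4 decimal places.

f = n/N = 7829/39239 = 0.19952088.
SE_no-fpc = √(s²/n) = 0.13146064; SE_fpc = √((1−f)s²/n) = 0.11761718.
Ratio = √(1−f) = 0.89469498. Reduction = 100·(1 − 0.89469498) = 10.5305%.

10.5305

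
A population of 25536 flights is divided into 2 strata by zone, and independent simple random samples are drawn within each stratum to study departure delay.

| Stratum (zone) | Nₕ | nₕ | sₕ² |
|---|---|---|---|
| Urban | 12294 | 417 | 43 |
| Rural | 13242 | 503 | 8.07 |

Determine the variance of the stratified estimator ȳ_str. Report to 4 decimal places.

Var(ȳ_str) = Σₕ Wₕ²(1 − fₕ)sₕ²/nₕ with Wₕ = Nₕ/N, N = 25536.
Urban: Wₕ = 0.48143797; term = 0.48143797²·(1 − 0.03391898)·43/417 = 0.023090143.
Rural: Wₕ = 0.51856203; term = 0.51856203²·(1 − 0.03798520)·8.07/503 = 0.0041503883.
Sum = 0.027240531.

0.0272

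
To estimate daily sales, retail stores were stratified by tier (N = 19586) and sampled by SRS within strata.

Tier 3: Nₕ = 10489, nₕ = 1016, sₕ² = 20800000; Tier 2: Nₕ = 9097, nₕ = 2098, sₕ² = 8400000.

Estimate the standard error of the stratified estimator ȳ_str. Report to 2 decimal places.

Var(ȳ_str) = Σₕ Wₕ²(1 − fₕ)sₕ²/nₕ with Wₕ = Nₕ/N, N = 19586.
Tier 3: Wₕ = 0.53553559; term = 0.53553559²·(1 − 0.09686338)·20800000/1016 = 5302.7329.
Tier 2: Wₕ = 0.46446441; term = 0.46446441²·(1 − 0.23062548)·8400000/2098 = 664.5329.
Sum = 5967.2658.
SE = √(5967.2658) = 77.25.

77.25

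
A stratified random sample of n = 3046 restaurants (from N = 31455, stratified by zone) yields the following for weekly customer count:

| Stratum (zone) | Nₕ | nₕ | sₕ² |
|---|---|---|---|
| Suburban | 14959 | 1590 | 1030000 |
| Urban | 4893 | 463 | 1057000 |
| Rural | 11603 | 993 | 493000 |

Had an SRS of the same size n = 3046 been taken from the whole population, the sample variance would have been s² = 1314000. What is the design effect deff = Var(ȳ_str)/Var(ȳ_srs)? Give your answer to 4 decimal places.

0.6230

Var(ȳ_str) = Σ Wₕ²(1−fₕ)sₕ²/nₕ with Wₕ = Nₕ/31455:
  Suburban: (14959/31455)²·(1−1590/14959)·1030000/1590 = 130.93695
  Urban: (4893/31455)²·(1−463/4893)·1057000/463 = 50.014227
  Rural: (11603/31455)²·(1−993/11603)·493000/993 = 61.77375
  → Var(ȳ_str) = 242.72493.
Var(ȳ_srs) = (1 − 3046/31455)·1314000/3046 = 389.61146.
deff = 242.72493 / 389.61146 = 0.6230.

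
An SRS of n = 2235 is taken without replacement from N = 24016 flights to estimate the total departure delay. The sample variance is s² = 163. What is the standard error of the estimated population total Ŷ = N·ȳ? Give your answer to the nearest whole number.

Var(Ŷ) = N²·Var(ȳ) = N²·(1 − n/N)·s²/n.
f = 2235/24016 = 0.09306296; Var(ȳ) = 0.90693704·163/2235 = 0.066143507.
Var(Ŷ) = 24016² · 0.066143507 = 3.8149475 × 10^7.
SE(Ŷ) = √(3.8149475 × 10^7) = 6177.

6177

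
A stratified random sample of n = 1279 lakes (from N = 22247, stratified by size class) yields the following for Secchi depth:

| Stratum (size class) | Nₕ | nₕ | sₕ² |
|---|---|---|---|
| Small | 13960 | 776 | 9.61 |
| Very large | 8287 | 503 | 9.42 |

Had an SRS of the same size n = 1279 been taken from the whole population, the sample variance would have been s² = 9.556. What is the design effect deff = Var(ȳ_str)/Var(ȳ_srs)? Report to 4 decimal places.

Var(ȳ_str) = Σ Wₕ²(1−fₕ)sₕ²/nₕ with Wₕ = Nₕ/22247:
  Small: (13960/22247)²·(1−776/13960)·9.61/776 = 0.0046052305
  Very large: (8287/22247)²·(1−503/8287)·9.42/503 = 0.0024408448
  → Var(ȳ_str) = 0.0070460753.
Var(ȳ_srs) = (1 − 1279/22247)·9.556/1279 = 0.007041921.
deff = 0.0070460753 / 0.007041921 = 1.0006.

1.0006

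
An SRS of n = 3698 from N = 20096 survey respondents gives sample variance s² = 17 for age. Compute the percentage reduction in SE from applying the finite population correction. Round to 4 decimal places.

9.6682

f = n/N = 3698/20096 = 0.18401672.
SE_no-fpc = √(s²/n) = 0.067801766; SE_fpc = √((1−f)s²/n) = 0.061246551.
Ratio = √(1−f) = 0.90331793. Reduction = 100·(1 − 0.90331793) = 9.6682%.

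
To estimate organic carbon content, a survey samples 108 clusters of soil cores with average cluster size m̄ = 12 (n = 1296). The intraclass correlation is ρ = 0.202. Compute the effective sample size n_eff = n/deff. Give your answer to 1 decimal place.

deff = 1 + (12 − 1)·0.202 = 1 + 2.222 = 3.222.
n_eff = 1296 / 3.222 = 402.2.

402.2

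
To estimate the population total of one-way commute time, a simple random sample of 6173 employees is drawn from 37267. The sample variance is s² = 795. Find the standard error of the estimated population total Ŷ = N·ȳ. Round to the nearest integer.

12216

Var(Ŷ) = N²·Var(ȳ) = N²·(1 − n/N)·s²/n.
f = 6173/37267 = 0.16564253; Var(ȳ) = 0.83435747·795/6173 = 0.10745411.
Var(Ŷ) = 37267² · 0.10745411 = 1.4923542 × 10^8.
SE(Ŷ) = √(1.4923542 × 10^8) = 12216.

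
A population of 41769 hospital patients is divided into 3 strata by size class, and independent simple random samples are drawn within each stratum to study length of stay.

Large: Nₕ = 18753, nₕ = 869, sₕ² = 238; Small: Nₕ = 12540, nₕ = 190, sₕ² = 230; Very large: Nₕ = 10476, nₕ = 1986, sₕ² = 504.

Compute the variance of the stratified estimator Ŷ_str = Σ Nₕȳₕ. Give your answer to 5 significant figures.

3.0190 × 10^8

Var(Ŷ_str) = Σₕ Nₕ²(1 − fₕ)sₕ²/nₕ.
Large: 18753²·(1 − 869/18753)·238/869 = 9.1852841 × 10^7.
Small: 12540²·(1 − 190/12540)·230/190 = 1.87473 × 10^8.
Very large: 10476²·(1 − 1986/10476)·504/1986 = 2.2571191 × 10^7.
Sum = 3.0189703 × 10^8.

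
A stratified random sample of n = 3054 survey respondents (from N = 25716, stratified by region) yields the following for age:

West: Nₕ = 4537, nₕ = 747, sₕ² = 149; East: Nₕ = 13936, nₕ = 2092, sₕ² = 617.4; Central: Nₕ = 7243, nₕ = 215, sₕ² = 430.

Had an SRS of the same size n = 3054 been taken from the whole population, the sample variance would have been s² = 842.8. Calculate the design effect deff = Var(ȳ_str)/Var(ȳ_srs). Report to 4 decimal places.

Var(ȳ_str) = Σ Wₕ²(1−fₕ)sₕ²/nₕ with Wₕ = Nₕ/25716:
  West: (4537/25716)²·(1−747/4537)·149/747 = 0.0051864097
  East: (13936/25716)²·(1−2092/13936)·617.4/2092 = 0.073660497
  Central: (7243/25716)²·(1−215/7243)·430/215 = 0.15394777
  → Var(ȳ_str) = 0.23279468.
Var(ȳ_srs) = (1 − 3054/25716)·842.8/3054 = 0.24319258.
deff = 0.23279468 / 0.24319258 = 0.9572.

0.9572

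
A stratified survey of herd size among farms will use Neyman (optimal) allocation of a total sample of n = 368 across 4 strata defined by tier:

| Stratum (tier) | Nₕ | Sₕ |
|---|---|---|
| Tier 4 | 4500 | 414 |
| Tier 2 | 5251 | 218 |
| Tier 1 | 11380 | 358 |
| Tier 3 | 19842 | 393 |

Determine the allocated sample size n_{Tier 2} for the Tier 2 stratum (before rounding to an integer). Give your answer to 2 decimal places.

28.31

Neyman allocation: nₕ = n·NₕSₕ / Σⱼ NⱼSⱼ.
Σ NⱼSⱼ = 4500·414 + 5251·218 + 11380·358 + 19842·393 = 1.4879664 × 10^7.
n_{Tier 2} = 368·5251·218 / (1.4879664 × 10^7) = 28.31.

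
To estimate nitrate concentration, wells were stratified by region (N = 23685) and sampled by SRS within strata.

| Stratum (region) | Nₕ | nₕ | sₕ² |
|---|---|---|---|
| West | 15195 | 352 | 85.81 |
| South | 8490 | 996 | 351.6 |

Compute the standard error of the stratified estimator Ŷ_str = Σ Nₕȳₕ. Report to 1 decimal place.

8800.1

Var(Ŷ_str) = Σₕ Nₕ²(1 − fₕ)sₕ²/nₕ.
West: 15195²·(1 − 352/15195)·85.81/352 = 5.4981632 × 10^7.
South: 8490²·(1 − 996/8490)·351.6/996 = 2.246006 × 10^7.
Sum = 7.7441692 × 10^7.
SE = √(7.7441692 × 10^7) = 8800.1.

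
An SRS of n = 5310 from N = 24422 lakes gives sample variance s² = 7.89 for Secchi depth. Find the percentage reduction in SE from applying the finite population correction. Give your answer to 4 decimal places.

11.5368

f = n/N = 5310/24422 = 0.21742691.
SE_no-fpc = √(s²/n) = 0.038547058; SE_fpc = √((1−f)s²/n) = 0.034099946.
Ratio = √(1−f) = 0.88463161. Reduction = 100·(1 − 0.88463161) = 11.5368%.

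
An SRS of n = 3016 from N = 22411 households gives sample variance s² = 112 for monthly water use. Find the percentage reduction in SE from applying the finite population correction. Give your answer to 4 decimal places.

6.9719

f = n/N = 3016/22411 = 0.13457677.
SE_no-fpc = √(s²/n) = 0.19270516; SE_fpc = √((1−f)s²/n) = 0.17927.
Ratio = √(1−f) = 0.93028126. Reduction = 100·(1 − 0.93028126) = 6.9719%.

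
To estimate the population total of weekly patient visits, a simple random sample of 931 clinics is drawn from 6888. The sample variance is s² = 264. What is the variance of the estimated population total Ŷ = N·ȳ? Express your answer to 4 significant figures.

1.164 × 10^7

Var(Ŷ) = N²·Var(ȳ) = N²·(1 − n/N)·s²/n.
f = 931/6888 = 0.13516260; Var(ȳ) = 0.86483740·264/931 = 0.24523853.
Var(Ŷ) = 6888² · 0.24523853 = 1.163523 × 10^7.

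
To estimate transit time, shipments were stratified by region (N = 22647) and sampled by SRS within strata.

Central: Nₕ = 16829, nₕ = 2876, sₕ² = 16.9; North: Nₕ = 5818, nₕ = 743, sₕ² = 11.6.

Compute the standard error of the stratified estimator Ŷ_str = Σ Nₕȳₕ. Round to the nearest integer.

1357

Var(Ŷ_str) = Σₕ Nₕ²(1 − fₕ)sₕ²/nₕ.
Central: 16829²·(1 − 2876/16829)·16.9/2876 = 1.3798241 × 10^6.
North: 5818²·(1 − 743/5818)·11.6/743 = 460976.66.
Sum = 1.8408008 × 10^6.
SE = √(1.8408008 × 10^6) = 1357.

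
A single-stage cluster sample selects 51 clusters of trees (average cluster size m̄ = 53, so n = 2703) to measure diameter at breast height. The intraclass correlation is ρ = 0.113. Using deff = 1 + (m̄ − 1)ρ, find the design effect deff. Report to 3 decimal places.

6.876

deff = 1 + (53 − 1)·0.113 = 1 + 5.876 = 6.876.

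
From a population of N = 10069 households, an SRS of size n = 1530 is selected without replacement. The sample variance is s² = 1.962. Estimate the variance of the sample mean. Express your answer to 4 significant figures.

0.001087

Under SRS without replacement, Var(ȳ) = (1 − f)·s²/n with f = n/N = 1530/10069 = 0.15195153.
Var(ȳ) = (1 − 0.15195153)·1.962/1530 = 0.84804847·0.0012823529 = 0.0010874974.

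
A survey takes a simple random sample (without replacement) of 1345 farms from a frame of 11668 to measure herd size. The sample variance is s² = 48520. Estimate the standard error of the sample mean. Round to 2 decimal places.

Under SRS without replacement, Var(ȳ) = (1 − f)·s²/n with f = n/N = 1345/11668 = 0.11527254.
Var(ȳ) = (1 − 0.11527254)·48520/1345 = 0.88472746·36.074349 = 31.915968.
SE(ȳ) = √(31.915968) = 5.65.

5.65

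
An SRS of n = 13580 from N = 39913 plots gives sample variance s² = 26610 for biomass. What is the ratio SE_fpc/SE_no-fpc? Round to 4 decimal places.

f = n/N = 13580/39913 = 0.34024002.
SE_no-fpc = √(s²/n) = 1.3998212; SE_fpc = √((1−f)s²/n) = 1.1370133.
Ratio = √(1−f) = 0.81225610.

0.8123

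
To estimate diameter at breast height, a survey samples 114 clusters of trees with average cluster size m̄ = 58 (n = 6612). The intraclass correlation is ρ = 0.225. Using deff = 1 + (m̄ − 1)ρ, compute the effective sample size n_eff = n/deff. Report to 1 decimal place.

478.3

deff = 1 + (58 − 1)·0.225 = 1 + 12.825 = 13.825.
n_eff = 6612 / 13.825 = 478.3.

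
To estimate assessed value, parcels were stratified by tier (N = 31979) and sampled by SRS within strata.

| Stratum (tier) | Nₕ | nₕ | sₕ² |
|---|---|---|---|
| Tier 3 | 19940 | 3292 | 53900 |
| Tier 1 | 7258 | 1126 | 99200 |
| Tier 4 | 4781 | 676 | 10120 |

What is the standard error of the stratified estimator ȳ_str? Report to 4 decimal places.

3.0718

Var(ȳ_str) = Σₕ Wₕ²(1 − fₕ)sₕ²/nₕ with Wₕ = Nₕ/N, N = 31979.
Tier 3: Wₕ = 0.62353419; term = 0.62353419²·(1 − 0.16509529)·53900/3292 = 5.3147936.
Tier 1: Wₕ = 0.22696144; term = 0.22696144²·(1 − 0.15513916)·99200/1126 = 3.8340929.
Tier 4: Wₕ = 0.14950436; term = 0.14950436²·(1 − 0.14139301)·10120/676 = 0.28730022.
Sum = 9.4361867.
SE = √(9.4361867) = 3.0718.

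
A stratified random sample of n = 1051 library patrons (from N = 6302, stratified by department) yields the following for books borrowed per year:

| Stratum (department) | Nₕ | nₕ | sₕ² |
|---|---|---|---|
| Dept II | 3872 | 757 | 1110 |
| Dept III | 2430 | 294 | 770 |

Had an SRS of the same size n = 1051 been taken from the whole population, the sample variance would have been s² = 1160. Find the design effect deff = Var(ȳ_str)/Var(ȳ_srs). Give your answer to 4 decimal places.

0.8564

Var(ȳ_str) = Σ Wₕ²(1−fₕ)sₕ²/nₕ with Wₕ = Nₕ/6302:
  Dept II: (3872/6302)²·(1−757/3872)·1110/757 = 0.44531129
  Dept III: (2430/6302)²·(1−294/2430)·770/294 = 0.34228993
  → Var(ȳ_str) = 0.78760122.
Var(ȳ_srs) = (1 − 1051/6302)·1160/1051 = 0.9196422.
deff = 0.78760122 / 0.9196422 = 0.8564.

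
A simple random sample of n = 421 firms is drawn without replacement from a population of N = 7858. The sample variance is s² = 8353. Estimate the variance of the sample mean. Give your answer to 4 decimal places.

Under SRS without replacement, Var(ȳ) = (1 − f)·s²/n with f = n/N = 421/7858 = 0.05357597.
Var(ȳ) = (1 − 0.05357597)·8353/421 = 0.94642403·19.840855 = 18.777862.

18.7779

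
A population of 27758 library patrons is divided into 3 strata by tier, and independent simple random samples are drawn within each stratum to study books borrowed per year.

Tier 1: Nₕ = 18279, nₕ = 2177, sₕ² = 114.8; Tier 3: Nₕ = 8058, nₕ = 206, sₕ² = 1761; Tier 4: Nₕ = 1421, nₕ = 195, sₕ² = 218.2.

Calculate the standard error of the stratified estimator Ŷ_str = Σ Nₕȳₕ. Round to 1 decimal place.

23629.4

Var(Ŷ_str) = Σₕ Nₕ²(1 − fₕ)sₕ²/nₕ.
Tier 1: 18279²·(1 − 2177/18279)·114.8/2177 = 1.5520858 × 10^7.
Tier 3: 8058²·(1 − 206/8058)·1761/206 = 5.4087846 × 10^8.
Tier 4: 1421²·(1 − 195/1421)·218.2/195 = 1.9494167 × 10^6.
Sum = 5.5834873 × 10^8.
SE = √(5.5834873 × 10^8) = 23629.4.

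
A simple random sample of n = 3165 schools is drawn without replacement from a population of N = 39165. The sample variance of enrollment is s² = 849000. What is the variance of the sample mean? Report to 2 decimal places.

246.57

Under SRS without replacement, Var(ȳ) = (1 − f)·s²/n with f = n/N = 3165/39165 = 0.08081195.
Var(ȳ) = (1 − 0.08081195)·849000/3165 = 0.91918805·268.24645 = 246.56893.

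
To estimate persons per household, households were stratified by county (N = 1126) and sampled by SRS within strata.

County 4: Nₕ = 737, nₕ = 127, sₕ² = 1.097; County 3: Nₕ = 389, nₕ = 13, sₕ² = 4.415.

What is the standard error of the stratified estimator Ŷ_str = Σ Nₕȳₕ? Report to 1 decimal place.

Var(Ŷ_str) = Σₕ Nₕ²(1 − fₕ)sₕ²/nₕ.
County 4: 737²·(1 − 127/737)·1.097/127 = 3883.2936.
County 3: 389²·(1 − 13/389)·4.415/13 = 49673.505.
Sum = 53556.799.
SE = √(53556.799) = 231.4.

231.4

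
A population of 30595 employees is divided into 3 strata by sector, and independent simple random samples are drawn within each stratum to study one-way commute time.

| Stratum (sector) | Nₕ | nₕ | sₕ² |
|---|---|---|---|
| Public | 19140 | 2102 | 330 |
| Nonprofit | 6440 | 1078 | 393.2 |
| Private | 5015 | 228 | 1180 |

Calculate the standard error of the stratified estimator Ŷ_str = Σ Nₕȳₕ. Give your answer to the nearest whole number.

Var(Ŷ_str) = Σₕ Nₕ²(1 − fₕ)sₕ²/nₕ.
Public: 19140²·(1 − 2102/19140)·330/2102 = 5.1196677 × 10^7.
Nonprofit: 6440²·(1 − 1078/6440)·393.2/1078 = 1.2595268 × 10^7.
Private: 5015²·(1 − 228/5015)·1180/228 = 1.2424575 × 10^8.
Sum = 1.880377 × 10^8.
SE = √(1.880377 × 10^8) = 13713.

13713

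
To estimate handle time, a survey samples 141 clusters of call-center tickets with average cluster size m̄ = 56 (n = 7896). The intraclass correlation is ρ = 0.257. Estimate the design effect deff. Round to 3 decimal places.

deff = 1 + (56 − 1)·0.257 = 1 + 14.135 = 15.135.

15.135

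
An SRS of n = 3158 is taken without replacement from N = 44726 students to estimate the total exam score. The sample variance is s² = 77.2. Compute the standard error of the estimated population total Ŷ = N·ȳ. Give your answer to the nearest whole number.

6742

Var(Ŷ) = N²·Var(ȳ) = N²·(1 − n/N)·s²/n.
f = 3158/44726 = 0.07060770; Var(ȳ) = 0.92939230·77.2/3158 = 0.022719786.
Var(Ŷ) = 44726² · 0.022719786 = 4.5449002 × 10^7.
SE(Ŷ) = √(4.5449002 × 10^7) = 6742.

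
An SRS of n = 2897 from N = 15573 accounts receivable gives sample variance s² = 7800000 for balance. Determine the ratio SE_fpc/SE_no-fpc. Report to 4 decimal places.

f = n/N = 2897/15573 = 0.18602710.
SE_no-fpc = √(s²/n) = 51.888731; SE_fpc = √((1−f)s²/n) = 46.814245.
Ratio = √(1−f) = 0.90220447.

0.9022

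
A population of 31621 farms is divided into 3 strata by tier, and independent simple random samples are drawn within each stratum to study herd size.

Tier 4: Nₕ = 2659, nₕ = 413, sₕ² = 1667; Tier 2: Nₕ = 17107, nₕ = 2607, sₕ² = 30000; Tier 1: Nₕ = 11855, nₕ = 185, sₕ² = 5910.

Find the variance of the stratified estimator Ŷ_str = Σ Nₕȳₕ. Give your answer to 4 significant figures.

7.298 × 10^9

Var(Ŷ_str) = Σₕ Nₕ²(1 − fₕ)sₕ²/nₕ.
Tier 4: 2659²·(1 − 413/2659)·1667/413 = 2.4105361 × 10^7.
Tier 2: 17107²·(1 − 2607/17107)·30000/2607 = 2.8544476 × 10^9.
Tier 1: 11855²·(1 − 185/11855)·5910/185 = 4.4196529 × 10^9.
Sum = 7.2982059 × 10^9.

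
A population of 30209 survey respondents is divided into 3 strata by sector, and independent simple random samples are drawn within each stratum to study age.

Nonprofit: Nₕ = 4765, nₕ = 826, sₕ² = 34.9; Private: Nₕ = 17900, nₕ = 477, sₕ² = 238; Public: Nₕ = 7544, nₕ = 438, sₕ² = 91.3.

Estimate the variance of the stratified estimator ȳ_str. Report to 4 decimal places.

Var(ȳ_str) = Σₕ Wₕ²(1 − fₕ)sₕ²/nₕ with Wₕ = Nₕ/N, N = 30209.
Nonprofit: Wₕ = 0.15773445; term = 0.15773445²·(1 − 0.17334732)·34.9/826 = 8.6900358 × 10^-4.
Private: Wₕ = 0.59253865; term = 0.59253865²·(1 − 0.02664804)·238/477 = 0.17051471.
Public: Wₕ = 0.24972690; term = 0.24972690²·(1 − 0.05805938)·91.3/438 = 0.012244776.
Sum = 0.18362849.

0.1836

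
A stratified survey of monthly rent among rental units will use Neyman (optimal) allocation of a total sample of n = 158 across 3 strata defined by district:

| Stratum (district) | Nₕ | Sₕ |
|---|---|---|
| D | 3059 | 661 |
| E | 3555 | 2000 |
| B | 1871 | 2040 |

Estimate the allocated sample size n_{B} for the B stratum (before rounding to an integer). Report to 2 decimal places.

46.57

Neyman allocation: nₕ = n·NₕSₕ / Σⱼ NⱼSⱼ.
Σ NⱼSⱼ = 3059·661 + 3555·2000 + 1871·2040 = 1.2948839 × 10^7.
n_{B} = 158·1871·2040 / (1.2948839 × 10^7) = 46.57.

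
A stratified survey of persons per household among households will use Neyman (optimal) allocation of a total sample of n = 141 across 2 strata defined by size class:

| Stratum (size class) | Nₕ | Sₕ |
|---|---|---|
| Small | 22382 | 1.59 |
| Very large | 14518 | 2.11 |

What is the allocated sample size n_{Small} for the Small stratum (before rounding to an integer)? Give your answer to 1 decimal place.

Neyman allocation: nₕ = n·NₕSₕ / Σⱼ NⱼSⱼ.
Σ NⱼSⱼ = 22382·1.59 + 14518·2.11 = 66220.36.
n_{Small} = 141·22382·1.59 / 66220.36 = 75.8.

75.8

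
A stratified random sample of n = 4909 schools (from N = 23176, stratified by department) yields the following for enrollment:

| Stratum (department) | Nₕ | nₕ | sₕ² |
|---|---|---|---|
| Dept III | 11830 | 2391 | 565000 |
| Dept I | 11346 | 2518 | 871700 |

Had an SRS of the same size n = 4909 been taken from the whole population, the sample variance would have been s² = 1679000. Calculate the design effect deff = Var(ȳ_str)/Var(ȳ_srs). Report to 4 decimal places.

Var(ȳ_str) = Σ Wₕ²(1−fₕ)sₕ²/nₕ with Wₕ = Nₕ/23176:
  Dept III: (11830/23176)²·(1−2391/11830)·565000/2391 = 49.125008
  Dept I: (11346/23176)²·(1−2518/11346)·871700/2518 = 64.556423
  → Var(ȳ_str) = 113.68143.
Var(ȳ_srs) = (1 − 4909/23176)·1679000/4909 = 269.57922.
deff = 113.68143 / 269.57922 = 0.4217.

0.4217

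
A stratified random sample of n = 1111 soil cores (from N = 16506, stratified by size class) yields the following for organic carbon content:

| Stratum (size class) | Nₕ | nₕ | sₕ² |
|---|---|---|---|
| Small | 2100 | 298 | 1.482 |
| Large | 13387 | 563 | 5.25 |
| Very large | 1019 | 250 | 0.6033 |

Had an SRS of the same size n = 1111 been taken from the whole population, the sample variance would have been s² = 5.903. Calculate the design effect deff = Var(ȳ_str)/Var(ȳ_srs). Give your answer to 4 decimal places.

Var(ȳ_str) = Σ Wₕ²(1−fₕ)sₕ²/nₕ with Wₕ = Nₕ/16506:
  Small: (2100/16506)²·(1−298/2100)·1.482/298 = 6.907523 × 10^-5
  Large: (13387/16506)²·(1−563/13387)·5.25/563 = 0.0058758946
  Very large: (1019/16506)²·(1−250/1019)·0.6033/250 = 6.94081 × 10^-6
  → Var(ȳ_str) = 0.0059519106.
Var(ȳ_srs) = (1 − 1111/16506)·5.903/1111 = 0.0049556038.
deff = 0.0059519106 / 0.0049556038 = 1.2010.

1.2010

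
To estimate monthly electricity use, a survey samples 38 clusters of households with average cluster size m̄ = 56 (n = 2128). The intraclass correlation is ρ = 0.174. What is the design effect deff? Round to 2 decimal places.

deff = 1 + (56 − 1)·0.174 = 1 + 9.57 = 10.57.

10.57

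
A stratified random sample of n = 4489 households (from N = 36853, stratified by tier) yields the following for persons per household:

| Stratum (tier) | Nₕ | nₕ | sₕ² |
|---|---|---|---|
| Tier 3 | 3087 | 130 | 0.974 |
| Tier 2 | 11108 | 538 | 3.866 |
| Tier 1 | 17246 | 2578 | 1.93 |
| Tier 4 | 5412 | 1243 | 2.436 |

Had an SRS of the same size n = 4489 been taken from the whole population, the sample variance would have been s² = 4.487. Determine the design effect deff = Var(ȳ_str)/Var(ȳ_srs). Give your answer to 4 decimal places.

Var(ȳ_str) = Σ Wₕ²(1−fₕ)sₕ²/nₕ with Wₕ = Nₕ/36853:
  Tier 3: (3087/36853)²·(1−130/3087)·0.974/130 = 5.035677 × 10^-5
  Tier 2: (11108/36853)²·(1−538/11108)·3.866/538 = 6.2121901 × 10^-4
  Tier 1: (17246/36853)²·(1−2578/17246)·1.93/2578 = 1.394402 × 10^-4
  Tier 4: (5412/36853)²·(1−1243/5412)·2.436/1243 = 3.2557432 × 10^-5
  → Var(ȳ_str) = 8.4357341 × 10^-4.
Var(ȳ_srs) = (1 − 4489/36853)·4.487/4489 = 8.7780047 × 10^-4.
deff = (8.4357341 × 10^-4) / (8.7780047 × 10^-4) = 0.9610.

0.9610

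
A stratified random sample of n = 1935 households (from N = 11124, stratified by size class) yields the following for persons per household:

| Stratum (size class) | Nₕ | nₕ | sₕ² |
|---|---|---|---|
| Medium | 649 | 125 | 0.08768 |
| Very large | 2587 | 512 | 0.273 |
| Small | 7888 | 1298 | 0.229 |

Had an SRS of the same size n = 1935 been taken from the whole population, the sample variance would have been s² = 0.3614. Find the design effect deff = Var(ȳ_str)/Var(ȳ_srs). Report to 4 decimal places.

Var(ȳ_str) = Σ Wₕ²(1−fₕ)sₕ²/nₕ with Wₕ = Nₕ/11124:
  Medium: (649/11124)²·(1−125/649)·0.08768/125 = 1.9277227 × 10^-6
  Very large: (2587/11124)²·(1−512/2587)·0.273/512 = 2.3130512 × 10^-5
  Small: (7888/11124)²·(1−1298/7888)·0.229/1298 = 7.4112446 × 10^-5
  → Var(ȳ_str) = 9.9170681 × 10^-5.
Var(ȳ_srs) = (1 − 1935/11124)·0.3614/1935 = 1.5428171 × 10^-4.
deff = (9.9170681 × 10^-5) / (1.5428171 × 10^-4) = 0.6428.

0.6428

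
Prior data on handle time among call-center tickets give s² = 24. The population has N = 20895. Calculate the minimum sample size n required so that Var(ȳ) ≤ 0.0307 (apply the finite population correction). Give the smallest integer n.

754

Without fpc, n₀ = s²/D = 24/0.0307 = 781.7590.
With fpc, (1 − n/N)·s²/n ≤ D requires n ≥ n₀/(1 + n₀/N) = 781.7590/(1 + 781.7590/20895) = 753.5653.
Rounding up, n = 754.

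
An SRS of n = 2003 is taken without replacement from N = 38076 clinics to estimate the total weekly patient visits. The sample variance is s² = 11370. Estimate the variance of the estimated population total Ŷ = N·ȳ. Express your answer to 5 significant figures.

7.7967 × 10^9

Var(Ŷ) = N²·Var(ȳ) = N²·(1 − n/N)·s²/n.
f = 2003/38076 = 0.05260532; Var(ȳ) = 0.94739468·11370/2003 = 5.377872.
Var(Ŷ) = 38076² · 5.377872 = 7.7967408 × 10^9.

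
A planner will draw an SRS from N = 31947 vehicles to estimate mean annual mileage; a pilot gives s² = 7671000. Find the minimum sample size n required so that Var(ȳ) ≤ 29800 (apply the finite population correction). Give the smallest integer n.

Without fpc, n₀ = s²/D = 7671000/29800 = 257.4161.
With fpc, (1 − n/N)·s²/n ≤ D requires n ≥ n₀/(1 + n₀/N) = 257.4161/(1 + 257.4161/31947) = 255.3585.
Rounding up, n = 256.

256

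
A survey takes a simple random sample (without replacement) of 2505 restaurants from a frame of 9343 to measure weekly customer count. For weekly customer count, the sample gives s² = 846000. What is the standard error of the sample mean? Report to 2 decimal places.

Under SRS without replacement, Var(ȳ) = (1 − f)·s²/n with f = n/N = 2505/9343 = 0.26811517.
Var(ȳ) = (1 − 0.26811517)·846000/2505 = 0.73188483·337.72455 = 247.17548.
SE(ȳ) = √(247.17548) = 15.72.

15.72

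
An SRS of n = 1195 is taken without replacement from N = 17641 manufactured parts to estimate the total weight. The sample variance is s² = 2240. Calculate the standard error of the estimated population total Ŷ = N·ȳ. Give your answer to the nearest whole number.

23320

Var(Ŷ) = N²·Var(ȳ) = N²·(1 − n/N)·s²/n.
f = 1195/17641 = 0.06773992; Var(ȳ) = 0.93226008·2240/1195 = 1.7475001.
Var(Ŷ) = 17641² · 1.7475001 = 5.4383056 × 10^8.
SE(Ŷ) = √(5.4383056 × 10^8) = 23320.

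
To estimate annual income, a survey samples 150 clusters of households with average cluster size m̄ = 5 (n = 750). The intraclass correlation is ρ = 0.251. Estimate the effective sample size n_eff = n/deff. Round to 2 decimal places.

374.25

deff = 1 + (5 − 1)·0.251 = 1 + 1.004 = 2.004.
n_eff = 750 / 2.004 = 374.25.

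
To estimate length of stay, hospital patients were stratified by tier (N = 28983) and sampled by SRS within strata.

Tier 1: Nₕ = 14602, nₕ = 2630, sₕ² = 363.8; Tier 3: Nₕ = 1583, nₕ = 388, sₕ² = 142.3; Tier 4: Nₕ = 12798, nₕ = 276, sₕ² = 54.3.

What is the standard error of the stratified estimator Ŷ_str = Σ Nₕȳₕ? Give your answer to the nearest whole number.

Var(Ŷ_str) = Σₕ Nₕ²(1 − fₕ)sₕ²/nₕ.
Tier 1: 14602²·(1 − 2630/14602)·363.8/2630 = 2.4181654 × 10^7.
Tier 3: 1583²·(1 − 388/1583)·142.3/388 = 693780.35.
Tier 4: 12798²·(1 − 276/12798)·54.3/276 = 3.1528735 × 10^7.
Sum = 5.6404169 × 10^7.
SE = √(5.6404169 × 10^7) = 7510.

7510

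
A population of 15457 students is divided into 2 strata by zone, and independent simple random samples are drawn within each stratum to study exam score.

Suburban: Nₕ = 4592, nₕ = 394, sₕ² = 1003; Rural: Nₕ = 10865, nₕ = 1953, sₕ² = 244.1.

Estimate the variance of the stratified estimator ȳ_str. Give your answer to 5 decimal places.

0.25605

Var(ȳ_str) = Σₕ Wₕ²(1 − fₕ)sₕ²/nₕ with Wₕ = Nₕ/N, N = 15457.
Suburban: Wₕ = 0.29708223; term = 0.29708223²·(1 − 0.08580139)·1003/394 = 0.20539914.
Rural: Wₕ = 0.70291777; term = 0.70291777²·(1 − 0.17975150)·244.1/1953 = 0.050654733.
Sum = 0.25605387.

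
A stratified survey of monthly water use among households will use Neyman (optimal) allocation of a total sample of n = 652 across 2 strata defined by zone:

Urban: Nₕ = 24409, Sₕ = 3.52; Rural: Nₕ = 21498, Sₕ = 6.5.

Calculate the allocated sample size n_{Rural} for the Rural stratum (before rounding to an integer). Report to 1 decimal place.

Neyman allocation: nₕ = n·NₕSₕ / Σⱼ NⱼSⱼ.
Σ NⱼSⱼ = 24409·3.52 + 21498·6.5 = 225656.68.
n_{Rural} = 652·21498·6.5 / 225656.68 = 403.7.

403.7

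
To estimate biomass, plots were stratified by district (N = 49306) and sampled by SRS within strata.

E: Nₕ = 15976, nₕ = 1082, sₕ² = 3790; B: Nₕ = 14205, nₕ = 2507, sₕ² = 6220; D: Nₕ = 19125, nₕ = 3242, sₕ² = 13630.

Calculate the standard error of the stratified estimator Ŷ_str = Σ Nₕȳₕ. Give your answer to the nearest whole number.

Var(Ŷ_str) = Σₕ Nₕ²(1 − fₕ)sₕ²/nₕ.
E: 15976²·(1 − 1082/15976)·3790/1082 = 8.3347264 × 10^8.
B: 14205²·(1 − 2507/14205)·6220/2507 = 4.1227681 × 10^8.
D: 19125²·(1 − 3242/19125)·13630/3242 = 1.2770762 × 10^9.
Sum = 2.5228257 × 10^9.
SE = √(2.5228257 × 10^9) = 50228.

50228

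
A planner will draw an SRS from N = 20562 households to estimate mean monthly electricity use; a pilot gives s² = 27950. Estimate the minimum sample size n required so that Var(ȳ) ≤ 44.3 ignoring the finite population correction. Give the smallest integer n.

Without fpc, n₀ = s²/D = 27950/44.3 = 630.9255.
Rounding up, n = 631.

631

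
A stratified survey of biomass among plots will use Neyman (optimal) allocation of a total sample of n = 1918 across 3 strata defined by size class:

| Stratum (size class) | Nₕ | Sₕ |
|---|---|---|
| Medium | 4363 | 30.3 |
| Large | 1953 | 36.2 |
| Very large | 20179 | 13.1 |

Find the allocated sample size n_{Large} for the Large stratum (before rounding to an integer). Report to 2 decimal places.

Neyman allocation: nₕ = n·NₕSₕ / Σⱼ NⱼSⱼ.
Σ NⱼSⱼ = 4363·30.3 + 1953·36.2 + 20179·13.1 = 467242.4.
n_{Large} = 1918·1953·36.2 / 467242.4 = 290.21.

290.21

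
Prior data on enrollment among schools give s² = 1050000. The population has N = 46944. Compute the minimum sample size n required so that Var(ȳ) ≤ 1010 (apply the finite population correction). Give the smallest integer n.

Without fpc, n₀ = s²/D = 1050000/1010 = 1039.6040.
With fpc, (1 − n/N)·s²/n ≤ D requires n ≥ n₀/(1 + n₀/N) = 1039.6040/(1 + 1039.6040/46944) = 1017.0801.
Rounding up, n = 1018.

1018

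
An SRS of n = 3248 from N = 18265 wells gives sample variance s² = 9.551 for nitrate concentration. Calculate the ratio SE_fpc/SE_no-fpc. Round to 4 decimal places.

f = n/N = 3248/18265 = 0.17782644.
SE_no-fpc = √(s²/n) = 0.054227104; SE_fpc = √((1−f)s²/n) = 0.049169769.
Ratio = √(1−f) = 0.90673787.

0.9067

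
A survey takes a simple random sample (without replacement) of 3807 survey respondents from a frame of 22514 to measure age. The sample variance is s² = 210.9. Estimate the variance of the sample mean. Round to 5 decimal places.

0.04603

Under SRS without replacement, Var(ȳ) = (1 − f)·s²/n with f = n/N = 3807/22514 = 0.16909479.
Var(ȳ) = (1 − 0.16909479)·210.9/3807 = 0.83090521·0.055397951 = 0.046030446.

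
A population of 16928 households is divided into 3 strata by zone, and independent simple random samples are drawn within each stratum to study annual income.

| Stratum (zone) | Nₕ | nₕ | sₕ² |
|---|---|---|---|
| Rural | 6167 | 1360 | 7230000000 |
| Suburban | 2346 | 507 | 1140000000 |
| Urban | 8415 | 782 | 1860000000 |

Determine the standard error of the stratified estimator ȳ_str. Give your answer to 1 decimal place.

Var(ȳ_str) = Σₕ Wₕ²(1 − fₕ)sₕ²/nₕ with Wₕ = Nₕ/N, N = 16928.
Rural: Wₕ = 0.36430766; term = 0.36430766²·(1 − 0.22052862)·7230000000/1360 = 549966.4.
Suburban: Wₕ = 0.13858696; term = 0.13858696²·(1 − 0.21611253)·1140000000/507 = 33852.857.
Urban: Wₕ = 0.49710539; term = 0.49710539²·(1 − 0.09292929)·1860000000/782 = 533143.69.
Sum = 1.1169629 × 10^6.
SE = √(1.1169629 × 10^6) = 1056.9.

1056.9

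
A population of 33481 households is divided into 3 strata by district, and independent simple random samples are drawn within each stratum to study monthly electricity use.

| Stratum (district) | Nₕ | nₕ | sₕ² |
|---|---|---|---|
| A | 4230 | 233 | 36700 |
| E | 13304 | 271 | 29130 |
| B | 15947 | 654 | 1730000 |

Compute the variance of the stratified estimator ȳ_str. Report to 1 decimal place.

Var(ȳ_str) = Σₕ Wₕ²(1 − fₕ)sₕ²/nₕ with Wₕ = Nₕ/N, N = 33481.
A: Wₕ = 0.12634031; term = 0.12634031²·(1 − 0.05508274)·36700/233 = 2.3756793.
E: Wₕ = 0.39735970; term = 0.39735970²·(1 − 0.02036981)·29130/271 = 16.626506.
B: Wₕ = 0.47629999; term = 0.47629999²·(1 − 0.04101085)·1730000/654 = 575.49717.
Sum = 594.49936.

594.5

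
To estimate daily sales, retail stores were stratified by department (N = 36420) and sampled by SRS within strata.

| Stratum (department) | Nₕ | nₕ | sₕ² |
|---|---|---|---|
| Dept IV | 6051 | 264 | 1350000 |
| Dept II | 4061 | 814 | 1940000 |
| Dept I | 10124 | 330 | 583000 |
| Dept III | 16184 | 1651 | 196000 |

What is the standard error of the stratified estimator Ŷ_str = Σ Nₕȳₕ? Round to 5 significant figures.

643110

Var(Ŷ_str) = Σₕ Nₕ²(1 − fₕ)sₕ²/nₕ.
Dept IV: 6051²·(1 − 264/6051)·1350000/264 = 1.7906491 × 10^11.
Dept II: 4061²·(1 − 814/4061)·1940000/814 = 3.1426253 × 10^10.
Dept I: 10124²·(1 − 330/10124)·583000/330 = 1.7517287 × 10^11.
Dept III: 16184²·(1 − 1651/16184)·196000/1651 = 2.7922233 × 10^10.
Sum = 4.1358627 × 10^11.
SE = √(4.1358627 × 10^11) = 643110.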